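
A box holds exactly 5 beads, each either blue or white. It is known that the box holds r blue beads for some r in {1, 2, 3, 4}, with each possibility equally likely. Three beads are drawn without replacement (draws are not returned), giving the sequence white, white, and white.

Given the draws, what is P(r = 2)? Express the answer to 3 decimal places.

The likelihood of the observed sequence under each hypothesis: P(data | r = 1) = (4/5)(3/4)(2/3) = 2/5; P(data | r = 2) = (3/5)(2/4)(1/3) = 1/10; P(data | r = 3) = (2/5)(1/4)(0/3) = 0; P(data | r = 4) = (1/5)(0/4) = 0.
The prior-weighted likelihoods are 1/4 · 2/5 = 1/10, 1/4 · 1/10 = 1/40, 1/4 · 0 = 0, 1/4 · 0 = 0; summing to 1/8.
By Bayes' rule, P(r = 2 | data) = (1/40) / (1/8) = 1/5.

0.200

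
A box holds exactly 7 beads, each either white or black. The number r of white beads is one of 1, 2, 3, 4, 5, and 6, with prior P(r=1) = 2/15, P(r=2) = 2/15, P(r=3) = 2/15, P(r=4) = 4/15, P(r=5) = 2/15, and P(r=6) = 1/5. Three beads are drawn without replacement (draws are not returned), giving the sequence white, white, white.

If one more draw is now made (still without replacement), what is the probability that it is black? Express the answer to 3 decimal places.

The likelihood of the observed sequence under each hypothesis: P(data | r = 1) = (1/7)(0/6) = 0; P(data | r = 2) = (2/7)(1/6)(0/5) = 0; P(data | r = 3) = (3/7)(2/6)(1/5) = 1/35; P(data | r = 4) = (4/7)(3/6)(2/5) = 4/35; P(data | r = 5) = (5/7)(4/6)(3/5) = 2/7; P(data | r = 6) = (6/7)(5/6)(4/5) = 4/7.
Multiplying each by its prior: 2/15 · 0 = 0, 2/15 · 0 = 0, 2/15 · 1/35 = 2/525, 4/15 · 4/35 = 16/525, 2/15 · 2/7 = 4/105, 1/5 · 4/7 = 4/35; these sum to 14/75.
Normalising, the posterior is P(r = 1 | data) = 0, P(r = 2 | data) = 0, P(r = 3 | data) = 1/49, P(r = 4 | data) = 8/49, P(r = 5 | data) = 10/49, P(r = 6 | data) = 30/49.
Averaging over the posterior, P(black next | data) = (1)(1/49) + (3/4)(8/49) + (1/2)(10/49) + (1/4)(30/49) = 39/98.

0.398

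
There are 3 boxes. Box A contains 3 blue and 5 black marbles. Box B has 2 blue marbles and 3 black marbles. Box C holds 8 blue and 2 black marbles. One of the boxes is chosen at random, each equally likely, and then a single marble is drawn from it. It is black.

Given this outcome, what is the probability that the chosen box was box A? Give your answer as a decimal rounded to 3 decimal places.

For each hypothesis, P(data | H) works out to: P(data | box A) = (5/8) = 5/8; P(data | box B) = (3/5) = 3/5; P(data | box C) = (2/10) = 1/5.
Weighting by the prior gives 1/3 · 5/8 = 5/24, 1/3 · 3/5 = 1/5, 1/3 · 1/5 = 1/15; with total 19/40.
Hence P(box A | data) = (5/24) / (19/40) = 25/57.

0.439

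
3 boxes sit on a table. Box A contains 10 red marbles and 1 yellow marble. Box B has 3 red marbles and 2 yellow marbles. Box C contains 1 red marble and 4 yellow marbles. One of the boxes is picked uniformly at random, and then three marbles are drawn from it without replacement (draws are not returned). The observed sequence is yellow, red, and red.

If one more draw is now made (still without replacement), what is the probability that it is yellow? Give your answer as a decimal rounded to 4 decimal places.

0.3438

For each hypothesis, P(data | H) works out to: P(data | box A) = (1/11)(10/10)(9/9) = 1/11; P(data | box B) = (2/5)(3/4)(2/3) = 1/5; P(data | box C) = (4/5)(1/4)(0/3) = 0.
Weighting by the prior gives 1/3 · 1/11 = 1/33, 1/3 · 1/5 = 1/15, 1/3 · 0 = 0; these sum to 16/165.
Dividing through by the total gives posterior P(box A | data) = 5/16, P(box B | data) = 11/16, P(box C | data) = 0.
So P(yellow next | data) = Σ P(yellow next | H) P(H | data) = (0)(5/16) + (1/2)(11/16) = 11/32.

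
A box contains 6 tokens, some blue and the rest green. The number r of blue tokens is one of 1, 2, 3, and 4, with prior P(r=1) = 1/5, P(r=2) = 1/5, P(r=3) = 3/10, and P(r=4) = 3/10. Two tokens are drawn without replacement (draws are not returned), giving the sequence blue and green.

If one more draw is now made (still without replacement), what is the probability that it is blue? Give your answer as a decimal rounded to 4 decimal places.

0.4610

Under each hypothesis, the probability of the observed sequence is: P(data | r = 1) = (1/6)(5/5) = 1/6; P(data | r = 2) = (2/6)(4/5) = 4/15; P(data | r = 3) = (3/6)(3/5) = 3/10; P(data | r = 4) = (4/6)(2/5) = 4/15.
Multiplying each by its prior: 1/5 · 1/6 = 1/30, 1/5 · 4/15 = 4/75, 3/10 · 3/10 = 9/100, 3/10 · 4/15 = 2/25; summing to 77/300.
Dividing through by the total gives posterior P(r = 1 | data) = 10/77, P(r = 2 | data) = 16/77, P(r = 3 | data) = 27/77, P(r = 4 | data) = 24/77.
So P(blue next | data) = Σ P(blue next | H) P(H | data) = (0)(10/77) + (1/4)(16/77) + (1/2)(27/77) + (3/4)(24/77) = 71/154.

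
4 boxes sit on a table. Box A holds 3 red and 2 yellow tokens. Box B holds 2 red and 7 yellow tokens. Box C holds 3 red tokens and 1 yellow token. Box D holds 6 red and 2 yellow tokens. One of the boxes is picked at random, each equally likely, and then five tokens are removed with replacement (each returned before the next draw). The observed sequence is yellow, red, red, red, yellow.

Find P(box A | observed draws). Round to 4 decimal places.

The likelihood of the observed sequence under each hypothesis: P(data | box A) = (2/5)(3/5)(3/5)(3/5)(2/5) = 0.03456; P(data | box B) = (7/9)(2/9)(2/9)(2/9)(7/9) = 0.0066386; P(data | box C) = (1/4)(3/4)(3/4)(3/4)(1/4) = 0.026367; P(data | box D) = (2/8)(6/8)(6/8)(6/8)(2/8) = 0.026367.
Weighting by the prior gives 1/4 · 0.03456 = 0.00864, 1/4 · 0.0066386 = 0.0016596, 1/4 · 0.026367 = 0.0065918, 1/4 · 0.026367 = 0.0065918; with total 0.023483.
Therefore the posterior P(box A | data) = (0.00864) / (0.023483) = 0.36792.

0.3679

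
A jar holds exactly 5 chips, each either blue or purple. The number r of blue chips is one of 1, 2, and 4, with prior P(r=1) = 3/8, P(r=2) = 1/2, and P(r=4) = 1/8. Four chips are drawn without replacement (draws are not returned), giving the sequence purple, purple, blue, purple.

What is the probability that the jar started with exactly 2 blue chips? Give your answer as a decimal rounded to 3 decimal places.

For each hypothesis, P(data | H) works out to: P(data | r = 1) = (4/5)(3/4)(1/3)(2/2) = 1/5; P(data | r = 2) = (3/5)(2/4)(2/3)(1/2) = 1/10; P(data | r = 4) = (1/5)(0/4) = 0.
The prior-weighted likelihoods are 3/8 · 1/5 = 3/40, 1/2 · 1/10 = 1/20, 1/8 · 0 = 0; with total 1/8.
Therefore the posterior P(r = 2 | data) = (1/20) / (1/8) = 2/5.

0.400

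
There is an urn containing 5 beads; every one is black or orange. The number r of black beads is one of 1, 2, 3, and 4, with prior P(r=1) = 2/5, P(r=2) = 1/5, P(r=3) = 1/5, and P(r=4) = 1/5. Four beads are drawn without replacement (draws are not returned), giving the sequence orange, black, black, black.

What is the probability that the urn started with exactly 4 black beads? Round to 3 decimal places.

0.667

For each hypothesis, P(data | H) works out to: P(data | r = 1) = (4/5)(1/4)(0/3) = 0; P(data | r = 2) = (3/5)(2/4)(1/3)(0/2) = 0; P(data | r = 3) = (2/5)(3/4)(2/3)(1/2) = 1/10; P(data | r = 4) = (1/5)(4/4)(3/3)(2/2) = 1/5.
Multiplying each by its prior: 2/5 · 0 = 0, 1/5 · 0 = 0, 1/5 · 1/10 = 1/50, 1/5 · 1/5 = 1/25; with total 3/50.
Hence P(r = 4 | data) = (1/25) / (3/50) = 2/3.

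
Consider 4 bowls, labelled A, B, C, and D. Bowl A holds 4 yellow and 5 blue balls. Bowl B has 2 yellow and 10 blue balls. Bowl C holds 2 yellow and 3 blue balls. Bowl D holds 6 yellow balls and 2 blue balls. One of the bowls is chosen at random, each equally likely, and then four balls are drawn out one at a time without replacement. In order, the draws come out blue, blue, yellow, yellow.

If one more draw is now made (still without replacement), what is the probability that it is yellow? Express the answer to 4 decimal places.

For each hypothesis, P(data | H) works out to: P(data | bowl A) = (5/9)(4/8)(4/7)(3/6) = 0.079365; P(data | bowl B) = (10/12)(9/11)(2/10)(1/9) = 0.015152; P(data | bowl C) = (3/5)(2/4)(2/3)(1/2) = 0.1; P(data | bowl D) = (2/8)(1/7)(6/6)(5/5) = 0.035714.
Multiplying each by its prior: 1/4 · 0.079365 = 0.019841, 1/4 · 0.015152 = 0.0037879, 1/4 · 0.1 = 0.025, 1/4 · 0.035714 = 0.0089286; summing to 0.057558.
Normalising, the posterior is P(bowl A | data) = 0.34472, P(bowl B | data) = 0.06581, P(bowl C | data) = 0.43435, P(bowl D | data) = 0.15512.
So P(yellow next | data) = Σ P(yellow next | H) P(H | data) = (2/5)(0.34472) + (0)(0.06581) + (0)(0.43435) + (1)(0.15512) = 0.29301.

0.2930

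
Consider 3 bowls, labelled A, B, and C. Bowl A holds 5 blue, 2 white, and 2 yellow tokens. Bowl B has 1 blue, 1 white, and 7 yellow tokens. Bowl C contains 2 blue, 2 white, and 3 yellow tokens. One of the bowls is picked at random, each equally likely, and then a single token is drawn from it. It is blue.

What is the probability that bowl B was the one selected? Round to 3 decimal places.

0.117

The likelihood of this draw under each hypothesis: P(data | bowl A) = (5/9) = 5/9; P(data | bowl B) = (1/9) = 1/9; P(data | bowl C) = (2/7) = 2/7.
Multiplying each by its prior: 1/3 · 5/9 = 5/27, 1/3 · 1/9 = 1/27, 1/3 · 2/7 = 2/21; summing to 20/63.
Therefore the posterior P(bowl B | data) = (1/27) / (20/63) = 7/60.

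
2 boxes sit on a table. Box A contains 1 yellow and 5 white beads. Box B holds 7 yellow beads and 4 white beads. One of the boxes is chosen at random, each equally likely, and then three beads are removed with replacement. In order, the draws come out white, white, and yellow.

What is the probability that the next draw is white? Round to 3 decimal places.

0.636

Compute the likelihood of the observed sequence for each case: P(data | box A) = (5/6)(5/6)(1/6) = 0.11574; P(data | box B) = (4/11)(4/11)(7/11) = 0.084147.
Multiplying each by its prior: 1/2 · 0.11574 = 0.05787, 1/2 · 0.084147 = 0.042074; with total 0.099944.
Dividing through by the total gives posterior P(box A | data) = 0.57903, P(box B | data) = 0.42097.
So P(white next | data) = Σ P(white next | H) P(H | data) = (5/6)(0.57903) + (4/11)(0.42097) = 0.6356.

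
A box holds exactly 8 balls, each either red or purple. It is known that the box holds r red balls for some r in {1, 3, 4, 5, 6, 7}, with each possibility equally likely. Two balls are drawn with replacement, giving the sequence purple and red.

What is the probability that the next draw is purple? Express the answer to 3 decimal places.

0.458

Compute the likelihood of the observed sequence for each case: P(data | r = 1) = (7/8)(1/8) = 7/64; P(data | r = 3) = (5/8)(3/8) = 15/64; P(data | r = 4) = (4/8)(4/8) = 1/4; P(data | r = 5) = (3/8)(5/8) = 15/64; P(data | r = 6) = (2/8)(6/8) = 3/16; P(data | r = 7) = (1/8)(7/8) = 7/64.
The prior-weighted likelihoods are 1/6 · 7/64 = 7/384, 1/6 · 15/64 = 5/128, 1/6 · 1/4 = 1/24, 1/6 · 15/64 = 5/128, 1/6 · 3/16 = 1/32, 1/6 · 7/64 = 7/384; these sum to 3/16.
Normalising, the posterior is P(r = 1 | data) = 7/72, P(r = 3 | data) = 5/24, P(r = 4 | data) = 2/9, P(r = 5 | data) = 5/24, P(r = 6 | data) = 1/6, P(r = 7 | data) = 7/72.
So P(purple next | data) = Σ P(purple next | H) P(H | data) = (7/8)(7/72) + (5/8)(5/24) + (1/2)(2/9) + (3/8)(5/24) + (1/4)(1/6) + (1/8)(7/72) = 11/24.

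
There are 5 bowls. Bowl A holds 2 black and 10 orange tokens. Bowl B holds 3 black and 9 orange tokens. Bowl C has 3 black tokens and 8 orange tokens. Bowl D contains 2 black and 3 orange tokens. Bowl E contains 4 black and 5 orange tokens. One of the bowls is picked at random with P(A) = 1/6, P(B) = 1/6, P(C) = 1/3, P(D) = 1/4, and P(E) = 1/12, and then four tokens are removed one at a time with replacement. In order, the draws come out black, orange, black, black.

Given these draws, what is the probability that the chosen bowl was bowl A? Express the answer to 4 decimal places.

Under each hypothesis, the probability of the observed sequence is: P(data | bowl A) = (2/12)(10/12)(2/12)(2/12) = 0.003858; P(data | bowl B) = (3/12)(9/12)(3/12)(3/12) = 0.011719; P(data | bowl C) = (3/11)(8/11)(3/11)(3/11) = 0.014753; P(data | bowl D) = (2/5)(3/5)(2/5)(2/5) = 0.0384; P(data | bowl E) = (4/9)(5/9)(4/9)(4/9) = 0.048773.
Multiplying each by its prior: 1/6 · 0.003858 = 0.000643, 1/6 · 0.011719 = 0.0019531, 1/3 · 0.014753 = 0.0049177, 1/4 · 0.0384 = 0.0096, 1/12 · 0.048773 = 0.0040644; with total 0.021178.
By Bayes' rule, P(bowl A | data) = (0.000643) / (0.021178) = 0.030362.

0.0304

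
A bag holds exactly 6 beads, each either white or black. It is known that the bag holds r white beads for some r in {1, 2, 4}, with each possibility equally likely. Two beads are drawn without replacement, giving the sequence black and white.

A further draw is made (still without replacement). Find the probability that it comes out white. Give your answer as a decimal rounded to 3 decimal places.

For each hypothesis, P(data | H) works out to: P(data | r = 1) = (5/6)(1/5) = 1/6; P(data | r = 2) = (4/6)(2/5) = 4/15; P(data | r = 4) = (2/6)(4/5) = 4/15.
Weighting by the prior gives 1/3 · 1/6 = 1/18, 1/3 · 4/15 = 4/45, 1/3 · 4/15 = 4/45; with total 7/30.
The posterior is then P(r = 1 | data) = 5/21, P(r = 2 | data) = 8/21, P(r = 4 | data) = 8/21.
So P(white next | data) = Σ P(white next | H) P(H | data) = (0)(5/21) + (1/4)(8/21) + (3/4)(8/21) = 8/21.

0.381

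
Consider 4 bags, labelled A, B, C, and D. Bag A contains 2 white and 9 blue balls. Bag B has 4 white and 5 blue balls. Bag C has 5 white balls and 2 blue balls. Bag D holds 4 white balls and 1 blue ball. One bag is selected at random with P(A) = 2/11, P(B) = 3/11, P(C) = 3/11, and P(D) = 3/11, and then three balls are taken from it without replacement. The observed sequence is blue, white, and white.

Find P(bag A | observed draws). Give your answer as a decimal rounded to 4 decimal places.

0.0232

Under each hypothesis, the probability of the observed sequence is: P(data | bag A) = (9/11)(2/10)(1/9) = 0.018182; P(data | bag B) = (5/9)(4/8)(3/7) = 0.11905; P(data | bag C) = (2/7)(5/6)(4/5) = 0.19048; P(data | bag D) = (1/5)(4/4)(3/3) = 0.2.
The prior-weighted likelihoods are 2/11 · 0.018182 = 0.0033058, 3/11 · 0.11905 = 0.032468, 3/11 · 0.19048 = 0.051948, 3/11 · 0.2 = 0.054545; with total 0.14227.
Hence P(bag A | data) = (0.0033058) / (0.14227) = 0.023237.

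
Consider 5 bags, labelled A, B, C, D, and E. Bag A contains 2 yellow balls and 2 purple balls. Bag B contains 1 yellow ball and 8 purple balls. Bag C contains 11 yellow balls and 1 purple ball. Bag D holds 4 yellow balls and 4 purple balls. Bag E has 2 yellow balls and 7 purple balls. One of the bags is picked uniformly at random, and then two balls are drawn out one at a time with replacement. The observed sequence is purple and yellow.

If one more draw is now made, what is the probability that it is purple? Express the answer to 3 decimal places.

The likelihood of the observed sequence under each hypothesis: P(data | bag A) = (2/4)(2/4) = 0.25; P(data | bag B) = (8/9)(1/9) = 0.098765; P(data | bag C) = (1/12)(11/12) = 0.076389; P(data | bag D) = (4/8)(4/8) = 0.25; P(data | bag E) = (7/9)(2/9) = 0.17284.
Weighting by the prior gives 1/5 · 0.25 = 0.05, 1/5 · 0.098765 = 0.019753, 1/5 · 0.076389 = 0.015278, 1/5 · 0.25 = 0.05, 1/5 · 0.17284 = 0.034568; these sum to 0.1696.
The posterior is then P(bag A | data) = 0.29481, P(bag B | data) = 0.11647, P(bag C | data) = 0.090082, P(bag D | data) = 0.29481, P(bag E | data) = 0.20382.
The predictive probability is P(purple next | data) = (1/2)(0.29481) + (8/9)(0.11647) + (1/12)(0.090082) + (1/2)(0.29481) + (7/9)(0.20382) = 0.56438.

0.564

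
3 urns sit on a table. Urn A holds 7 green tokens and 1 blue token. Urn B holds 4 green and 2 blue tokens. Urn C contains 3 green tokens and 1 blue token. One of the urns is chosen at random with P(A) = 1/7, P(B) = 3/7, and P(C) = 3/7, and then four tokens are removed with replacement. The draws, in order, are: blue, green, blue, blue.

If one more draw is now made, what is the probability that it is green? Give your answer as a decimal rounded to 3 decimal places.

0.696

Compute the likelihood of the observed sequence for each case: P(data | urn A) = (1/8)(7/8)(1/8)(1/8) = 0.001709; P(data | urn B) = (2/6)(4/6)(2/6)(2/6) = 0.024691; P(data | urn C) = (1/4)(3/4)(1/4)(1/4) = 0.011719.
The prior-weighted likelihoods are 1/7 · 0.001709 = 0.00024414, 3/7 · 0.024691 = 0.010582, 3/7 · 0.011719 = 0.0050223; with total 0.015848.
The posterior is then P(urn A | data) = 0.015405, P(urn B | data) = 0.6677, P(urn C | data) = 0.3169.
The predictive probability is P(green next | data) = (7/8)(0.015405) + (2/3)(0.6677) + (3/4)(0.3169) = 0.69628.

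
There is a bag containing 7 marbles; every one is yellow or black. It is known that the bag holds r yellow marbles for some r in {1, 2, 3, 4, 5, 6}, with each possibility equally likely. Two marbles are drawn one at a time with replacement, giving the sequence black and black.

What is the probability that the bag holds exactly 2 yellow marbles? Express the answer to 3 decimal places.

0.275

For each hypothesis, P(data | H) works out to: P(data | r = 1) = (6/7)(6/7) = 36/49; P(data | r = 2) = (5/7)(5/7) = 25/49; P(data | r = 3) = (4/7)(4/7) = 16/49; P(data | r = 4) = (3/7)(3/7) = 9/49; P(data | r = 5) = (2/7)(2/7) = 4/49; P(data | r = 6) = (1/7)(1/7) = 1/49.
Weighting by the prior gives 1/6 · 36/49 = 6/49, 1/6 · 25/49 = 25/294, 1/6 · 16/49 = 8/147, 1/6 · 9/49 = 3/98, 1/6 · 4/49 = 2/147, 1/6 · 1/49 = 1/294; summing to 13/42.
So P(r = 2 | data) = (25/294) / (13/42) = 25/91.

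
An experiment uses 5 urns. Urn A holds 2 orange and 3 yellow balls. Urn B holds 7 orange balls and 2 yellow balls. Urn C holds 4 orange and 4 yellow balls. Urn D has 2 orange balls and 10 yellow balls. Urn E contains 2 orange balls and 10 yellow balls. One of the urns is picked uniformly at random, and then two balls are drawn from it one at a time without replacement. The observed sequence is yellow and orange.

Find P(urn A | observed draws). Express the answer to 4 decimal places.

0.2770

For each hypothesis, P(data | H) works out to: P(data | urn A) = (3/5)(2/4) = 0.3; P(data | urn B) = (2/9)(7/8) = 0.19444; P(data | urn C) = (4/8)(4/7) = 0.28571; P(data | urn D) = (10/12)(2/11) = 0.15152; P(data | urn E) = (10/12)(2/11) = 0.15152.
The prior-weighted likelihoods are 1/5 · 0.3 = 0.06, 1/5 · 0.19444 = 0.038889, 1/5 · 0.28571 = 0.057143, 1/5 · 0.15152 = 0.030303, 1/5 · 0.15152 = 0.030303; these sum to 0.21664.
Hence P(urn A | data) = (0.06) / (0.21664) = 0.27696.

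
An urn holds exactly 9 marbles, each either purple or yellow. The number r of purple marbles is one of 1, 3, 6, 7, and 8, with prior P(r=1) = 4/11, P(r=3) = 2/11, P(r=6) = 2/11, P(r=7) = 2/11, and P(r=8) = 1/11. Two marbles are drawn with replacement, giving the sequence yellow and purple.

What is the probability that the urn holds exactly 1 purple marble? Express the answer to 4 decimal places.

0.2286

For each hypothesis, P(data | H) works out to: P(data | r = 1) = (8/9)(1/9) = 8/81; P(data | r = 3) = (6/9)(3/9) = 2/9; P(data | r = 6) = (3/9)(6/9) = 2/9; P(data | r = 7) = (2/9)(7/9) = 14/81; P(data | r = 8) = (1/9)(8/9) = 8/81.
The prior-weighted likelihoods are 4/11 · 8/81 = 32/891, 2/11 · 2/9 = 4/99, 2/11 · 2/9 = 4/99, 2/11 · 14/81 = 28/891, 1/11 · 8/81 = 8/891; these sum to 140/891.
By Bayes' rule, P(r = 1 | data) = (32/891) / (140/891) = 8/35.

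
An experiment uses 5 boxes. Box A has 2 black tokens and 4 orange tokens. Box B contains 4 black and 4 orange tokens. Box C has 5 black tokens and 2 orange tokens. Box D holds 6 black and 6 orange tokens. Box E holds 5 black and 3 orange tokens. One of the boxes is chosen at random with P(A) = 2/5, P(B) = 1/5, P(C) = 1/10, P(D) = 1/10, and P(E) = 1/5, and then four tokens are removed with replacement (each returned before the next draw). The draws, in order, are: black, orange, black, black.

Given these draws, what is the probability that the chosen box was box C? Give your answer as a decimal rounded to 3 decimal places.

Under each hypothesis, the probability of the observed sequence is: P(data | box A) = (2/6)(4/6)(2/6)(2/6) = 0.024691; P(data | box B) = (4/8)(4/8)(4/8)(4/8) = 0.0625; P(data | box C) = (5/7)(2/7)(5/7)(5/7) = 0.10412; P(data | box D) = (6/12)(6/12)(6/12)(6/12) = 0.0625; P(data | box E) = (5/8)(3/8)(5/8)(5/8) = 0.091553.
The prior-weighted likelihoods are 2/5 · 0.024691 = 0.0098765, 1/5 · 0.0625 = 0.0125, 1/10 · 0.10412 = 0.010412, 1/10 · 0.0625 = 0.00625, 1/5 · 0.091553 = 0.018311; summing to 0.057349.
By Bayes' rule, P(box C | data) = (0.010412) / (0.057349) = 0.18156.

0.182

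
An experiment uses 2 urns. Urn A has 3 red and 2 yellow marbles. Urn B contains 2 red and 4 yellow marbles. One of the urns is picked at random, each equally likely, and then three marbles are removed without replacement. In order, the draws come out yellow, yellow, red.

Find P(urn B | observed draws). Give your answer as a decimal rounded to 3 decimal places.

0.667

Compute the likelihood of the observed sequence for each case: P(data | urn A) = (2/5)(1/4)(3/3) = 1/10; P(data | urn B) = (4/6)(3/5)(2/4) = 1/5.
Weighting by the prior gives 1/2 · 1/10 = 1/20, 1/2 · 1/5 = 1/10; summing to 3/20.
Therefore the posterior P(urn B | data) = (1/10) / (3/20) = 2/3.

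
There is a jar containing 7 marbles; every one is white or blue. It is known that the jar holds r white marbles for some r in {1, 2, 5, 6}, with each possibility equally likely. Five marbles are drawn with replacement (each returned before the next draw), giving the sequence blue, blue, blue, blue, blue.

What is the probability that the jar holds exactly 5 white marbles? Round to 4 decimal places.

0.0029

The likelihood of the observed sequence under each hypothesis: P(data | r = 1) = (6/7)(6/7)(6/7)(6/7)(6/7) = 0.46266; P(data | r = 2) = (5/7)(5/7)(5/7)(5/7)(5/7) = 0.18593; P(data | r = 5) = (2/7)(2/7)(2/7)(2/7)(2/7) = 0.001904; P(data | r = 6) = (1/7)(1/7)(1/7)(1/7)(1/7) = 5.9499e-05.
The prior-weighted likelihoods are 1/4 · 0.46266 = 0.11567, 1/4 · 0.18593 = 0.046484, 1/4 · 0.001904 = 0.00047599, 1/4 · 5.9499e-05 = 1.4875e-05; these sum to 0.16264.
Therefore the posterior P(r = 5 | data) = (0.00047599) / (0.16264) = 0.0029267.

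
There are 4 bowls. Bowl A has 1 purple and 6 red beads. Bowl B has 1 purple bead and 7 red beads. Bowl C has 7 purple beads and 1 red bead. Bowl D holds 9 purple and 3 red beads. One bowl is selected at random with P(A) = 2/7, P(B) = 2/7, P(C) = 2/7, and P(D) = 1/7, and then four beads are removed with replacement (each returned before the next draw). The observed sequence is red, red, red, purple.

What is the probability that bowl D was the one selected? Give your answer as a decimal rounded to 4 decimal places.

0.0323

Compute the likelihood of the observed sequence for each case: P(data | bowl A) = (6/7)(6/7)(6/7)(1/7) = 0.089963; P(data | bowl B) = (7/8)(7/8)(7/8)(1/8) = 0.08374; P(data | bowl C) = (1/8)(1/8)(1/8)(7/8) = 0.001709; P(data | bowl D) = (3/12)(3/12)(3/12)(9/12) = 0.011719.
Multiplying each by its prior: 2/7 · 0.089963 = 0.025704, 2/7 · 0.08374 = 0.023926, 2/7 · 0.001709 = 0.00048828, 1/7 · 0.011719 = 0.0016741; summing to 0.051792.
By Bayes' rule, P(bowl D | data) = (0.0016741) / (0.051792) = 0.032324.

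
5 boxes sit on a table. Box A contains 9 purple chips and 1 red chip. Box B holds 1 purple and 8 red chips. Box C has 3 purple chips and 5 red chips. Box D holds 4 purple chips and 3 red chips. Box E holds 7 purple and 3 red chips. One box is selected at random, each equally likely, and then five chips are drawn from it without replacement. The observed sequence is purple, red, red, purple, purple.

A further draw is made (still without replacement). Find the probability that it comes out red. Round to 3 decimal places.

0.469

Under each hypothesis, the probability of the observed sequence is: P(data | box A) = (9/10)(1/9)(0/8) = 0; P(data | box B) = (1/9)(8/8)(7/7)(0/6) = 0; P(data | box C) = (3/8)(5/7)(4/6)(2/5)(1/4) = 1/56; P(data | box D) = (4/7)(3/6)(2/5)(3/4)(2/3) = 2/35; P(data | box E) = (7/10)(3/9)(2/8)(6/7)(5/6) = 1/24.
Multiplying each by its prior: 1/5 · 0 = 0, 1/5 · 0 = 0, 1/5 · 1/56 = 1/280, 1/5 · 2/35 = 2/175, 1/5 · 1/24 = 1/120; these sum to 7/300.
Dividing through by the total gives posterior P(box A | data) = 0, P(box B | data) = 0, P(box C | data) = 15/98, P(box D | data) = 24/49, P(box E | data) = 5/14.
So P(red next | data) = Σ P(red next | H) P(H | data) = (1)(15/98) + (1/2)(24/49) + (1/5)(5/14) = 23/49.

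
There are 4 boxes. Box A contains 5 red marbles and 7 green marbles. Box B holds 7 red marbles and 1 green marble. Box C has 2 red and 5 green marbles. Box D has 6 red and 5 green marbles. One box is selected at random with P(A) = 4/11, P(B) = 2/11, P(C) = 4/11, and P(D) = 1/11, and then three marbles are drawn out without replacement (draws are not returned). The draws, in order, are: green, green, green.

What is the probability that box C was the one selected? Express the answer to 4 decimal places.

For each hypothesis, P(data | H) works out to: P(data | box A) = (7/12)(6/11)(5/10) = 0.15909; P(data | box B) = (1/8)(0/7) = 0; P(data | box C) = (5/7)(4/6)(3/5) = 0.28571; P(data | box D) = (5/11)(4/10)(3/9) = 0.060606.
Weighting by the prior gives 4/11 · 0.15909 = 0.057851, 2/11 · 0 = 0, 4/11 · 0.28571 = 0.1039, 1/11 · 0.060606 = 0.0055096; with total 0.16726.
By Bayes' rule, P(box C | data) = (0.1039) / (0.16726) = 0.62118.

0.6212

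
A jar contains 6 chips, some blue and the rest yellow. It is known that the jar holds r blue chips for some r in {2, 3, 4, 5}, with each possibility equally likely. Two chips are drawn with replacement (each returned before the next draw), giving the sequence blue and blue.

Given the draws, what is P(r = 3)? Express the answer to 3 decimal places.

0.167

Compute the likelihood of the observed sequence for each case: P(data | r = 2) = (2/6)(2/6) = 1/9; P(data | r = 3) = (3/6)(3/6) = 1/4; P(data | r = 4) = (4/6)(4/6) = 4/9; P(data | r = 5) = (5/6)(5/6) = 25/36.
The prior-weighted likelihoods are 1/4 · 1/9 = 1/36, 1/4 · 1/4 = 1/16, 1/4 · 4/9 = 1/9, 1/4 · 25/36 = 25/144; with total 3/8.
By Bayes' rule, P(r = 3 | data) = (1/16) / (3/8) = 1/6.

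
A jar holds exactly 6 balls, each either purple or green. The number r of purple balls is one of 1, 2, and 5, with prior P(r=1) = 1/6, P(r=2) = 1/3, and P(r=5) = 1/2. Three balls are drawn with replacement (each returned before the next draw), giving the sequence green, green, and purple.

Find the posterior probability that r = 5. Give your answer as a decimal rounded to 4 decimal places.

Compute the likelihood of the observed sequence for each case: P(data | r = 1) = (5/6)(5/6)(1/6) = 0.11574; P(data | r = 2) = (4/6)(4/6)(2/6) = 0.14815; P(data | r = 5) = (1/6)(1/6)(5/6) = 0.023148.
The prior-weighted likelihoods are 1/6 · 0.11574 = 0.01929, 1/3 · 0.14815 = 0.049383, 1/2 · 0.023148 = 0.011574; with total 0.080247.
By Bayes' rule, P(r = 5 | data) = (0.011574) / (0.080247) = 0.14423.

0.1442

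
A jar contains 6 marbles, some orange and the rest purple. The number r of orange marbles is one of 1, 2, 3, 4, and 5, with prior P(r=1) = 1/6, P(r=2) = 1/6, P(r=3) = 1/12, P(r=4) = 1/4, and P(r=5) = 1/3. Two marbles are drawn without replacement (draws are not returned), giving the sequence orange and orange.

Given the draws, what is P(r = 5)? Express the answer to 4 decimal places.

0.6349

The likelihood of the observed sequence under each hypothesis: P(data | r = 1) = (1/6)(0/5) = 0; P(data | r = 2) = (2/6)(1/5) = 1/15; P(data | r = 3) = (3/6)(2/5) = 1/5; P(data | r = 4) = (4/6)(3/5) = 2/5; P(data | r = 5) = (5/6)(4/5) = 2/3.
Weighting by the prior gives 1/6 · 0 = 0, 1/6 · 1/15 = 1/90, 1/12 · 1/5 = 1/60, 1/4 · 2/5 = 1/10, 1/3 · 2/3 = 2/9; these sum to 7/20.
By Bayes' rule, P(r = 5 | data) = (2/9) / (7/20) = 40/63.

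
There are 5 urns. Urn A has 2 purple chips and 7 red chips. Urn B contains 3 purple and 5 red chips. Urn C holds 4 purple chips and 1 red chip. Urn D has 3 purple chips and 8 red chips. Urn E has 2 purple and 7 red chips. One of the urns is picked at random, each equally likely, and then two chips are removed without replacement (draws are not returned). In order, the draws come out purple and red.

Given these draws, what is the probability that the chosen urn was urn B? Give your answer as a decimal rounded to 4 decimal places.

Under each hypothesis, the probability of the observed sequence is: P(data | urn A) = (2/9)(7/8) = 0.19444; P(data | urn B) = (3/8)(5/7) = 0.26786; P(data | urn C) = (4/5)(1/4) = 0.2; P(data | urn D) = (3/11)(8/10) = 0.21818; P(data | urn E) = (2/9)(7/8) = 0.19444.
Weighting by the prior gives 1/5 · 0.19444 = 0.038889, 1/5 · 0.26786 = 0.053571, 1/5 · 0.2 = 0.04, 1/5 · 0.21818 = 0.043636, 1/5 · 0.19444 = 0.038889; with total 0.21499.
Therefore the posterior P(urn B | data) = (0.053571) / (0.21499) = 0.24919.

0.2492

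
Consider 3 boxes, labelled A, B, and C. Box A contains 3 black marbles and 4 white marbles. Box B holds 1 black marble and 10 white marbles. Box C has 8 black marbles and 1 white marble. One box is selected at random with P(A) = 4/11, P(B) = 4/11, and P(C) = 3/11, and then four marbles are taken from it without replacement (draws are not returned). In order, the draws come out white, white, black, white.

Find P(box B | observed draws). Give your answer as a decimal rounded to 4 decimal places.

Under each hypothesis, the probability of the observed sequence is: P(data | box A) = (4/7)(3/6)(3/5)(2/4) = 0.085714; P(data | box B) = (10/11)(9/10)(1/9)(8/8) = 0.090909; P(data | box C) = (1/9)(0/8) = 0.
The prior-weighted likelihoods are 4/11 · 0.085714 = 0.031169, 4/11 · 0.090909 = 0.033058, 3/11 · 0 = 0; summing to 0.064227.
By Bayes' rule, P(box B | data) = (0.033058) / (0.064227) = 0.51471.

0.5147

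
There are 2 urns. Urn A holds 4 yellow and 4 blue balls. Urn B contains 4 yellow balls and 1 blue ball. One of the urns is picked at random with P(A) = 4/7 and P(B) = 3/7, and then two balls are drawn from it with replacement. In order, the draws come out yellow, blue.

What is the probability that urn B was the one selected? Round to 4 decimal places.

0.3243

The likelihood of the observed sequence under each hypothesis: P(data | urn A) = (4/8)(4/8) = 1/4; P(data | urn B) = (4/5)(1/5) = 4/25.
Multiplying each by its prior: 4/7 · 1/4 = 1/7, 3/7 · 4/25 = 12/175; summing to 37/175.
Therefore the posterior P(urn B | data) = (12/175) / (37/175) = 12/37.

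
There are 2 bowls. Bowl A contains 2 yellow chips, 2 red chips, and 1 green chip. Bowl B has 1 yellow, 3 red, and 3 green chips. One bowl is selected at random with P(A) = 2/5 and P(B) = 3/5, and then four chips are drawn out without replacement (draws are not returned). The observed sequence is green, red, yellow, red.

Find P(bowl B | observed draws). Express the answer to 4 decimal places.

0.4909

For each hypothesis, P(data | H) works out to: P(data | bowl A) = (1/5)(2/4)(2/3)(1/2) = 1/30; P(data | bowl B) = (3/7)(3/6)(1/5)(2/4) = 3/140.
Multiplying each by its prior: 2/5 · 1/30 = 1/75, 3/5 · 3/140 = 9/700; with total 11/420.
So P(bowl B | data) = (9/700) / (11/420) = 27/55.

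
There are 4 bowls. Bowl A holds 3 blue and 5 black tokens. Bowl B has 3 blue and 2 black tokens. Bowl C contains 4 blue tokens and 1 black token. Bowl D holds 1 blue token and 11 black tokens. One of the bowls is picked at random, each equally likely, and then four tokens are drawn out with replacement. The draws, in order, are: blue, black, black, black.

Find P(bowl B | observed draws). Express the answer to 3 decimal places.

0.191

For each hypothesis, P(data | H) works out to: P(data | bowl A) = (3/8)(5/8)(5/8)(5/8) = 0.091553; P(data | bowl B) = (3/5)(2/5)(2/5)(2/5) = 0.0384; P(data | bowl C) = (4/5)(1/5)(1/5)(1/5) = 0.0064; P(data | bowl D) = (1/12)(11/12)(11/12)(11/12) = 0.064188.
Multiplying each by its prior: 1/4 · 0.091553 = 0.022888, 1/4 · 0.0384 = 0.0096, 1/4 · 0.0064 = 0.0016, 1/4 · 0.064188 = 0.016047; with total 0.050135.
So P(bowl B | data) = (0.0096) / (0.050135) = 0.19148.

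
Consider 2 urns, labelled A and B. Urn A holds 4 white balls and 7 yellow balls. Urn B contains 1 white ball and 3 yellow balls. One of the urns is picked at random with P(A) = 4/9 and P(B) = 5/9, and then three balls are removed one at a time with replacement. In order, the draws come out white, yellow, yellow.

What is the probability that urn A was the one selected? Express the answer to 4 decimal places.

For each hypothesis, P(data | H) works out to: P(data | urn A) = (4/11)(7/11)(7/11) = 0.14726; P(data | urn B) = (1/4)(3/4)(3/4) = 0.14062.
The prior-weighted likelihoods are 4/9 · 0.14726 = 0.065448, 5/9 · 0.14062 = 0.078125; with total 0.14357.
So P(urn A | data) = (0.065448) / (0.14357) = 0.45585.

0.4559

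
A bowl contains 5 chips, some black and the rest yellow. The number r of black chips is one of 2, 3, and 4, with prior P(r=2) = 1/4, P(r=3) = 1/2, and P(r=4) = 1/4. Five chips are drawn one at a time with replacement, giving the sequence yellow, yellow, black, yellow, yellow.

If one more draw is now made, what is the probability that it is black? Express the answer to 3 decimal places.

Under each hypothesis, the probability of the observed sequence is: P(data | r = 2) = (3/5)(3/5)(2/5)(3/5)(3/5) = 0.05184; P(data | r = 3) = (2/5)(2/5)(3/5)(2/5)(2/5) = 0.01536; P(data | r = 4) = (1/5)(1/5)(4/5)(1/5)(1/5) = 0.00128.
Weighting by the prior gives 1/4 · 0.05184 = 0.01296, 1/2 · 0.01536 = 0.00768, 1/4 · 0.00128 = 0.00032; these sum to 0.02096.
The posterior is then P(r = 2 | data) = 0.61832, P(r = 3 | data) = 0.36641, P(r = 4 | data) = 0.015267.
Averaging over the posterior, P(black next | data) = (2/5)(0.61832) + (3/5)(0.36641) + (4/5)(0.015267) = 0.47939.

0.479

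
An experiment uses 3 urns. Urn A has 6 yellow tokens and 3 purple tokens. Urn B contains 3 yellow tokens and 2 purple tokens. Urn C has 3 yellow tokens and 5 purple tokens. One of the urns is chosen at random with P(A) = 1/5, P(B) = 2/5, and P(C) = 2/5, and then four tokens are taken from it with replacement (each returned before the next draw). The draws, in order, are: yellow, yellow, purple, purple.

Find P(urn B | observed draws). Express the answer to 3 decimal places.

For each hypothesis, P(data | H) works out to: P(data | urn A) = (6/9)(6/9)(3/9)(3/9) = 0.049383; P(data | urn B) = (3/5)(3/5)(2/5)(2/5) = 0.0576; P(data | urn C) = (3/8)(3/8)(5/8)(5/8) = 0.054932.
The prior-weighted likelihoods are 1/5 · 0.049383 = 0.0098765, 2/5 · 0.0576 = 0.02304, 2/5 · 0.054932 = 0.021973; summing to 0.054889.
By Bayes' rule, P(urn B | data) = (0.02304) / (0.054889) = 0.41975.

0.420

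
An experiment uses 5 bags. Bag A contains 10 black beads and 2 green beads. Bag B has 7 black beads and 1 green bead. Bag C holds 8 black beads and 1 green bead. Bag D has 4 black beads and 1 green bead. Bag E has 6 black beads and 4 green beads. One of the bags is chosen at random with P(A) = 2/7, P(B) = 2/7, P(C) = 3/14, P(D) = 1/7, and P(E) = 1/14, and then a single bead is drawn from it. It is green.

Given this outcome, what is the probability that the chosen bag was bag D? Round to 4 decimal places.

The likelihood of this draw under each hypothesis: P(data | bag A) = (2/12) = 1/6; P(data | bag B) = (1/8) = 1/8; P(data | bag C) = (1/9) = 1/9; P(data | bag D) = (1/5) = 1/5; P(data | bag E) = (4/10) = 2/5.
Weighting by the prior gives 2/7 · 1/6 = 1/21, 2/7 · 1/8 = 1/28, 3/14 · 1/9 = 1/42, 1/7 · 1/5 = 1/35, 1/14 · 2/5 = 1/35; with total 23/140.
Therefore the posterior P(bag D | data) = (1/35) / (23/140) = 4/23.

0.1739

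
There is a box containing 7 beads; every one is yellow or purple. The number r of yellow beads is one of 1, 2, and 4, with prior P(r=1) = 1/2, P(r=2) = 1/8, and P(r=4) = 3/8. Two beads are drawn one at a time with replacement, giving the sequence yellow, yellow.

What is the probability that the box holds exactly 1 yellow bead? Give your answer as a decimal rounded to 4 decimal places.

For each hypothesis, P(data | H) works out to: P(data | r = 1) = (1/7)(1/7) = 1/49; P(data | r = 2) = (2/7)(2/7) = 4/49; P(data | r = 4) = (4/7)(4/7) = 16/49.
The prior-weighted likelihoods are 1/2 · 1/49 = 1/98, 1/8 · 4/49 = 1/98, 3/8 · 16/49 = 6/49; with total 1/7.
So P(r = 1 | data) = (1/98) / (1/7) = 1/14.

0.0714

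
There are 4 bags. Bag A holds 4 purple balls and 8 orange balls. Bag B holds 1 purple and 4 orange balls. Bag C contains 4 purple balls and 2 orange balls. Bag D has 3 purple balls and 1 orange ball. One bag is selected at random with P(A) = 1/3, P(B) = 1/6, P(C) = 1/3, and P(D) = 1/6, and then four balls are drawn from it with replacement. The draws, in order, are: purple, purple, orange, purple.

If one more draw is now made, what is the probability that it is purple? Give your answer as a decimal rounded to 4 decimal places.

0.6370

The likelihood of the observed sequence under each hypothesis: P(data | bag A) = (4/12)(4/12)(8/12)(4/12) = 0.024691; P(data | bag B) = (1/5)(1/5)(4/5)(1/5) = 0.0064; P(data | bag C) = (4/6)(4/6)(2/6)(4/6) = 0.098765; P(data | bag D) = (3/4)(3/4)(1/4)(3/4) = 0.10547.
Weighting by the prior gives 1/3 · 0.024691 = 0.0082305, 1/6 · 0.0064 = 0.0010667, 1/3 · 0.098765 = 0.032922, 1/6 · 0.10547 = 0.017578; with total 0.059797.
The posterior is then P(bag A | data) = 0.13764, P(bag B | data) = 0.017838, P(bag C | data) = 0.55056, P(bag D | data) = 0.29396.
Averaging over the posterior, P(purple next | data) = (1/3)(0.13764) + (1/5)(0.017838) + (2/3)(0.55056) + (3/4)(0.29396) = 0.63696.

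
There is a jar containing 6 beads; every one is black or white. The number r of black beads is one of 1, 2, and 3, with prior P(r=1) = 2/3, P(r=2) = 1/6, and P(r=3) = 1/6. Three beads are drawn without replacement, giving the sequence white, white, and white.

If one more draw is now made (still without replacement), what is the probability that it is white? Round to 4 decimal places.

0.6222

For each hypothesis, P(data | H) works out to: P(data | r = 1) = (5/6)(4/5)(3/4) = 1/2; P(data | r = 2) = (4/6)(3/5)(2/4) = 1/5; P(data | r = 3) = (3/6)(2/5)(1/4) = 1/20.
Weighting by the prior gives 2/3 · 1/2 = 1/3, 1/6 · 1/5 = 1/30, 1/6 · 1/20 = 1/120; these sum to 3/8.
The posterior is then P(r = 1 | data) = 8/9, P(r = 2 | data) = 4/45, P(r = 3 | data) = 1/45.
Averaging over the posterior, P(white next | data) = (2/3)(8/9) + (1/3)(4/45) + (0)(1/45) = 28/45.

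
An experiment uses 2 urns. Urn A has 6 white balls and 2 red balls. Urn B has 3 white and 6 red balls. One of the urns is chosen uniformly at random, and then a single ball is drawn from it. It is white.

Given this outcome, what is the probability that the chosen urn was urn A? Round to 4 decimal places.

Under each hypothesis, the probability of this draw is: P(data | urn A) = (6/8) = 3/4; P(data | urn B) = (3/9) = 1/3.
Multiplying each by its prior: 1/2 · 3/4 = 3/8, 1/2 · 1/3 = 1/6; these sum to 13/24.
So P(urn A | data) = (3/8) / (13/24) = 9/13.

0.6923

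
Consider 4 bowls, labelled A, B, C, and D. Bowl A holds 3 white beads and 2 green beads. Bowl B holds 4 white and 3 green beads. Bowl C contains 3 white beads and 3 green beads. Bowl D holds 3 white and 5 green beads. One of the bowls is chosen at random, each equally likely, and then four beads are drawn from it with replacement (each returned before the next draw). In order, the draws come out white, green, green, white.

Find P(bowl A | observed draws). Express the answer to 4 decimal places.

0.2451

Compute the likelihood of the observed sequence for each case: P(data | bowl A) = (3/5)(2/5)(2/5)(3/5) = 0.0576; P(data | bowl B) = (4/7)(3/7)(3/7)(4/7) = 0.059975; P(data | bowl C) = (3/6)(3/6)(3/6)(3/6) = 0.0625; P(data | bowl D) = (3/8)(5/8)(5/8)(3/8) = 0.054932.
The prior-weighted likelihoods are 1/4 · 0.0576 = 0.0144, 1/4 · 0.059975 = 0.014994, 1/4 · 0.0625 = 0.015625, 1/4 · 0.054932 = 0.013733; these sum to 0.058752.
By Bayes' rule, P(bowl A | data) = (0.0144) / (0.058752) = 0.2451.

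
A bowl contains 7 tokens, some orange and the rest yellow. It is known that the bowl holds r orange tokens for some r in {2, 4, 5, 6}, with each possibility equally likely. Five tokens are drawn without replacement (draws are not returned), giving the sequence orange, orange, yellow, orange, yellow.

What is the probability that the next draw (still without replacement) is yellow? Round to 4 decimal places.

0.2727

Under each hypothesis, the probability of the observed sequence is: P(data | r = 2) = (2/7)(1/6)(5/5)(0/4) = 0; P(data | r = 4) = (4/7)(3/6)(3/5)(2/4)(2/3) = 2/35; P(data | r = 5) = (5/7)(4/6)(2/5)(3/4)(1/3) = 1/21; P(data | r = 6) = (6/7)(5/6)(1/5)(4/4)(0/3) = 0.
The prior-weighted likelihoods are 1/4 · 0 = 0, 1/4 · 2/35 = 1/70, 1/4 · 1/21 = 1/84, 1/4 · 0 = 0; with total 11/420.
Dividing through by the total gives posterior P(r = 2 | data) = 0, P(r = 4 | data) = 6/11, P(r = 5 | data) = 5/11, P(r = 6 | data) = 0.
So P(yellow next | data) = Σ P(yellow next | H) P(H | data) = (1/2)(6/11) + (0)(5/11) = 3/11.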